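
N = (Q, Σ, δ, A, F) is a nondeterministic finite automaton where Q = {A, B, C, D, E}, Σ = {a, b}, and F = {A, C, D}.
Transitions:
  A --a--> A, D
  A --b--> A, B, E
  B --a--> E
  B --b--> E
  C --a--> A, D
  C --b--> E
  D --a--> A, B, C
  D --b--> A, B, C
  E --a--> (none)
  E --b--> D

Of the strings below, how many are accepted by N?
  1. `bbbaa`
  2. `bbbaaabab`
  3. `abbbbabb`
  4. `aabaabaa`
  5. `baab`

5

`bbbaa`: accepted
`bbbaaabab`: accepted
`abbbbabb`: accepted
`aabaabaa`: accepted
`baab`: accepted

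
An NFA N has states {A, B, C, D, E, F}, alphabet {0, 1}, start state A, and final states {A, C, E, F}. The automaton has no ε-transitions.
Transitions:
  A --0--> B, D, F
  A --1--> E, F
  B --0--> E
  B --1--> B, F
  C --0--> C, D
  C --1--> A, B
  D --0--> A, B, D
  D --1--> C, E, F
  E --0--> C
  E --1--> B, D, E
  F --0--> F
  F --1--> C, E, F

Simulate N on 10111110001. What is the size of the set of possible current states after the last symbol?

Start: {A}
read 1: {E, F}
read 0: {C, F}
read 1: {A, B, C, E, F}
read 1: {A, B, C, D, E, F}
read 1: {A, B, C, D, E, F}
read 1: {A, B, C, D, E, F}
read 1: {A, B, C, D, E, F}
read 0: {A, B, C, D, E, F}
read 0: {A, B, C, D, E, F}
read 0: {A, B, C, D, E, F}
read 1: {A, B, C, D, E, F}
Final reachable set {A, B, C, D, E, F} has 6 states.

6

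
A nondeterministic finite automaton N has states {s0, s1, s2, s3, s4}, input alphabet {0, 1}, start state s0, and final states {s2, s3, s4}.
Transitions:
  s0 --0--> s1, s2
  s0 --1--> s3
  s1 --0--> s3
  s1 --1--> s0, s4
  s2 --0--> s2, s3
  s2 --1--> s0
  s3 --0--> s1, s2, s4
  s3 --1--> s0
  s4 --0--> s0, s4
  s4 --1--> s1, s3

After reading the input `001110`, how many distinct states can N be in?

2

Start: {s0}
read 0: {s1, s2}
read 0: {s2, s3}
read 1: {s0}
read 1: {s3}
read 1: {s0}
read 0: {s1, s2}
Final reachable set {s1, s2} has 2 states.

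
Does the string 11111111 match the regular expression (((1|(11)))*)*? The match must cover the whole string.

yes

Split into 8 pieces 1 · 1 · 1 · 1 · 1 · 1 · 1 · 1; each matches ((1|(11)))*.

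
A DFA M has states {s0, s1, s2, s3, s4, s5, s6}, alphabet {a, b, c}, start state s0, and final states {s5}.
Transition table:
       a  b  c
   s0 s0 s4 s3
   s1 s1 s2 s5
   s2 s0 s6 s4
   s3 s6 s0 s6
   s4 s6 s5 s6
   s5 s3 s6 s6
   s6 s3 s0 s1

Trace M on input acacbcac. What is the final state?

s1

s0 --a--> s0
s0 --c--> s3
s3 --a--> s6
s6 --c--> s1
s1 --b--> s2
s2 --c--> s4
s4 --a--> s6
s6 --c--> s1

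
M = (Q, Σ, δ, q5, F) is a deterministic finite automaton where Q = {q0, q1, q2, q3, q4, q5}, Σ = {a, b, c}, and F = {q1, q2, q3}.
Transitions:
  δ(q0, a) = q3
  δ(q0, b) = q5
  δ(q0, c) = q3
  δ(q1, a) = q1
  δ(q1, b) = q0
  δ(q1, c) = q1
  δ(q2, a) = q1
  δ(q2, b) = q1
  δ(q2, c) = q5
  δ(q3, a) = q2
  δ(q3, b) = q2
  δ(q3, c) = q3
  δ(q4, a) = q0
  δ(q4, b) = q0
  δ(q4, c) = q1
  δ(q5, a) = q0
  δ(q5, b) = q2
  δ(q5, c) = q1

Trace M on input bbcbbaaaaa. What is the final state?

q1

q5 --b--> q2
q2 --b--> q1
q1 --c--> q1
q1 --b--> q0
q0 --b--> q5
q5 --a--> q0
q0 --a--> q3
q3 --a--> q2
q2 --a--> q1
q1 --a--> q1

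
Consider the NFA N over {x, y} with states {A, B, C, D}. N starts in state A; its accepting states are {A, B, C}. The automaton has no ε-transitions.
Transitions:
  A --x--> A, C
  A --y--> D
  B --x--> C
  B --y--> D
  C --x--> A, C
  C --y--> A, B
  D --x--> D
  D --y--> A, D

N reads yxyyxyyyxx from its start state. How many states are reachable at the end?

Start: {A}
read y: {D}
read x: {D}
read y: {A, D}
read y: {A, D}
read x: {A, C, D}
read y: {A, B, D}
read y: {A, D}
read y: {A, D}
read x: {A, C, D}
read x: {A, C, D}
Final reachable set {A, C, D} has 3 states.

3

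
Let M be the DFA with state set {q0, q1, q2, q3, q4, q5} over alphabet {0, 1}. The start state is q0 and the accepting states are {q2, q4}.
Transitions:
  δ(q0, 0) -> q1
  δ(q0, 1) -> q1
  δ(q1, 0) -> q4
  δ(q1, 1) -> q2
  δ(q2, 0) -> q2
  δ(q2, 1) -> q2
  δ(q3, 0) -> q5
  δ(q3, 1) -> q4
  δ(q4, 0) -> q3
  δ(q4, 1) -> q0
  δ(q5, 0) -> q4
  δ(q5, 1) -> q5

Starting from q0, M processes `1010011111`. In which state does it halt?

q0 --1--> q1
q1 --0--> q4
q4 --1--> q0
q0 --0--> q1
q1 --0--> q4
q4 --1--> q0
q0 --1--> q1
q1 --1--> q2
q2 --1--> q2
q2 --1--> q2

q2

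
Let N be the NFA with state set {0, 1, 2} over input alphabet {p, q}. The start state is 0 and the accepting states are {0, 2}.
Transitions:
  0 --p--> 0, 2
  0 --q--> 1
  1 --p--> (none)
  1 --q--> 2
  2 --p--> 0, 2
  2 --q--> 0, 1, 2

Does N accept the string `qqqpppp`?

Start: {0}
read q: {1}
read q: {2}
read q: {0, 1, 2}
read p: {0, 2}
read p: {0, 2}
read p: {0, 2}
read p: {0, 2}
Reachable ∩ accepting = {0, 2} — nonempty.

accepted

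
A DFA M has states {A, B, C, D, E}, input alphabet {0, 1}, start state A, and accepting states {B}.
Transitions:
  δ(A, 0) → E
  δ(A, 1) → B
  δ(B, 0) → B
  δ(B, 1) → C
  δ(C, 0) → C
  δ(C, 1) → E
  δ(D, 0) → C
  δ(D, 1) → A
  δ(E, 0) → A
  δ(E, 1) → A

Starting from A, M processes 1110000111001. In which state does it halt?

A --1--> B
B --1--> C
C --1--> E
E --0--> A
A --0--> E
E --0--> A
A --0--> E
E --1--> A
A --1--> B
B --1--> C
C --0--> C
C --0--> C
C --1--> E

E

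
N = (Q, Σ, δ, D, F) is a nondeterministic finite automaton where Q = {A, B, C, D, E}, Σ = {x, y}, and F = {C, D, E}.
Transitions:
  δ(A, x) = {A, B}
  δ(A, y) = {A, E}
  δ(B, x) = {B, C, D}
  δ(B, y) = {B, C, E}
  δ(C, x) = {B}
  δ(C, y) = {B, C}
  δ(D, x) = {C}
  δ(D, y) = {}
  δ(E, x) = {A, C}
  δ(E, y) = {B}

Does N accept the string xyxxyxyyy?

Start: {D}
read x: {C}
read y: {B, C}
read x: {B, C, D}
read x: {B, C, D}
read y: {B, C, E}
read x: {A, B, C, D}
read y: {A, B, C, E}
read y: {A, B, C, E}
read y: {A, B, C, E}
Reachable ∩ accepting = {C, E} — nonempty.

accepted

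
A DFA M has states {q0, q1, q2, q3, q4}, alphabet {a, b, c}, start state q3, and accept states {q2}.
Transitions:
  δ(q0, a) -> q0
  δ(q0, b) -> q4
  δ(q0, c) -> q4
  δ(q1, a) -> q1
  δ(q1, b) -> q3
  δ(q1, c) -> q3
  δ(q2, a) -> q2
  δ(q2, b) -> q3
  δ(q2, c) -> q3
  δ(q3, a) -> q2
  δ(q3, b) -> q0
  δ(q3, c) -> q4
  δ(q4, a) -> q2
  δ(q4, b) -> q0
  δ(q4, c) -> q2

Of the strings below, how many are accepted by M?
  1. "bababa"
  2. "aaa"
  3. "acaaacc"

"bababa": accepted
"aaa": accepted
"acaaacc": rejected

2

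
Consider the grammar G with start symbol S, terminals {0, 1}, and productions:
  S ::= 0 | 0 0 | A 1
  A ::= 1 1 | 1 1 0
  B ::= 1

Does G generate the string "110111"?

no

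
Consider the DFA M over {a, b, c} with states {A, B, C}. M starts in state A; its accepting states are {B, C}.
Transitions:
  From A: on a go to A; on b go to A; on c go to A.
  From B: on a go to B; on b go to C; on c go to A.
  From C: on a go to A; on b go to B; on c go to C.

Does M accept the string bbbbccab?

A --b--> A
A --b--> A
A --b--> A
A --b--> A
A --c--> A
A --c--> A
A --a--> A
A --b--> A
End in state A, which is not an accepting state.

rejected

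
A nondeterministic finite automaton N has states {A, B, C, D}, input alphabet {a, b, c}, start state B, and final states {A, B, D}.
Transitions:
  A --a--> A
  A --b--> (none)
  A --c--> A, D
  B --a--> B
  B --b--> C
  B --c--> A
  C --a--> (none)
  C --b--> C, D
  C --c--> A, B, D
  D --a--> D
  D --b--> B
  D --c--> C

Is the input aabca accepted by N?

Start: {B}
read a: {B}
read a: {B}
read b: {C}
read c: {A, B, D}
read a: {A, B, D}
Reachable ∩ accepting = {A, B, D} — nonempty.

accepted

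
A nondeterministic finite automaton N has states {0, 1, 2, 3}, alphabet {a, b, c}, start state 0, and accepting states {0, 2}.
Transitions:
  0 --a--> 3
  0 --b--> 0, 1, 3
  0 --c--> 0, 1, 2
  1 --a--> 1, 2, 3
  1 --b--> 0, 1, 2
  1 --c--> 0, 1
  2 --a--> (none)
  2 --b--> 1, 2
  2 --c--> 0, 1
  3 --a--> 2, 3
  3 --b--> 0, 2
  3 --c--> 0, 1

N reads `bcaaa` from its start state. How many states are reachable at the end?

3

Start: {0}
read b: {0, 1, 3}
read c: {0, 1, 2}
read a: {1, 2, 3}
read a: {1, 2, 3}
read a: {1, 2, 3}
Final reachable set {1, 2, 3} has 3 states.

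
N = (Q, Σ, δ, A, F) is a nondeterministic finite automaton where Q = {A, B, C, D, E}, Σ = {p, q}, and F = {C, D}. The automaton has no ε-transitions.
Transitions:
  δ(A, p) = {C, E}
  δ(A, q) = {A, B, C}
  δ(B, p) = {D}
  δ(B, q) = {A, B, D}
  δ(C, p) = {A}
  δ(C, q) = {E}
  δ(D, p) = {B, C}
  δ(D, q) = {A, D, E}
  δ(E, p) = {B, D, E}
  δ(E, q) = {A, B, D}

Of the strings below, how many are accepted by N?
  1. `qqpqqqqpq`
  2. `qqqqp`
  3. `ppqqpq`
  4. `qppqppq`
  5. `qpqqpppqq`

`qqpqqqqpq`: accepted
`qqqqp`: accepted
`ppqqpq`: accepted
`qppqppq`: accepted
`qpqqpppqq`: accepted

5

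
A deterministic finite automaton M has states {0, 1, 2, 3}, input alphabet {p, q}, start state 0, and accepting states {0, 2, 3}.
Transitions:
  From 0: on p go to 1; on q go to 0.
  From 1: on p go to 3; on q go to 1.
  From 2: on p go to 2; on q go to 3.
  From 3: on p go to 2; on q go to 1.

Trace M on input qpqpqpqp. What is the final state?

3

0 --q--> 0
0 --p--> 1
1 --q--> 1
1 --p--> 3
3 --q--> 1
1 --p--> 3
3 --q--> 1
1 --p--> 3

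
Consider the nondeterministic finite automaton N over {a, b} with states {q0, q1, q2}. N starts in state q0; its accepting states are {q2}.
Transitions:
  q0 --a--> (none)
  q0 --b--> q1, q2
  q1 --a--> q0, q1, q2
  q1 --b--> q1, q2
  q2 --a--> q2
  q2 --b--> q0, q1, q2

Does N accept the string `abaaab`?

rejected

Start: {q0}
read a: {}
The reachable set is empty and stays empty for the remaining 5 symbols.
Reachable ∩ accepting = {} — empty.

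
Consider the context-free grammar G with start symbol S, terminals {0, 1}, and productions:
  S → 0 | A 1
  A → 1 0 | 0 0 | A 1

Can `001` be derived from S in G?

yes

S ⇒ A1 ⇒ 001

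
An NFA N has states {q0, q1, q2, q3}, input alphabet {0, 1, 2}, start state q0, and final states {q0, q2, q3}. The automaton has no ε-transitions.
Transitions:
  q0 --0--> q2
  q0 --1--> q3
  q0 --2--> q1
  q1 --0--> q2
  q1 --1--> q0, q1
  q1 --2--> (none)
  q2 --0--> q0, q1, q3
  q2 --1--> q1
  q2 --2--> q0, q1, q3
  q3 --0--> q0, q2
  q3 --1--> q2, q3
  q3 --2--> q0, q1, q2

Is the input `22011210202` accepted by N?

Start: {q0}
read 2: {q1}
read 2: {}
The reachable set is empty and stays empty for the remaining 9 symbols.
Reachable ∩ accepting = {} — empty.

rejected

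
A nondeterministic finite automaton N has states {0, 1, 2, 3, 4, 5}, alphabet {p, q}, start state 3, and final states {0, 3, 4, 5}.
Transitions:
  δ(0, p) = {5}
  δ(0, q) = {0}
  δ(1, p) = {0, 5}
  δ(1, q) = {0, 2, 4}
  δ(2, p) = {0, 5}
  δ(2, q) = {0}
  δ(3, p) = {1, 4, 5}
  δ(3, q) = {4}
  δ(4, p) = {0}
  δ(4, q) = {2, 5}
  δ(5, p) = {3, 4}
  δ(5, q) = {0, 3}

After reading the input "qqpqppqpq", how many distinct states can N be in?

5

Start: {3}
read q: {4}
read q: {2, 5}
read p: {0, 3, 4, 5}
read q: {0, 2, 3, 4, 5}
read p: {0, 1, 3, 4, 5}
read p: {0, 1, 3, 4, 5}
read q: {0, 2, 3, 4, 5}
read p: {0, 1, 3, 4, 5}
read q: {0, 2, 3, 4, 5}
Final reachable set {0, 2, 3, 4, 5} has 5 states.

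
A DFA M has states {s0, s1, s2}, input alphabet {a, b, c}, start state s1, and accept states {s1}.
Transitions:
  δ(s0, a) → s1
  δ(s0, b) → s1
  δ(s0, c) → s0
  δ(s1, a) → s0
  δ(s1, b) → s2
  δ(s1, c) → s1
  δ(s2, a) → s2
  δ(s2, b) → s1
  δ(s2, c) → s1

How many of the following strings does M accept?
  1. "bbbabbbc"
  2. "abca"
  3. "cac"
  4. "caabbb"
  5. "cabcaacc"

"bbbabbbc": accepted
"abca": rejected
"cac": rejected
"caabbb": rejected
"cabcaacc": accepted

2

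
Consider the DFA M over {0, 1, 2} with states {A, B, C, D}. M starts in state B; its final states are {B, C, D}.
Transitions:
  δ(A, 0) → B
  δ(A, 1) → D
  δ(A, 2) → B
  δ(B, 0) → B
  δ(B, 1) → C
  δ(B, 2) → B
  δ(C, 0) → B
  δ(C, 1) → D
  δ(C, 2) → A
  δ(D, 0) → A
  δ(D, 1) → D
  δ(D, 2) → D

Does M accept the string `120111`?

accepted

B --1--> C
C --2--> A
A --0--> B
B --1--> C
C --1--> D
D --1--> D
End in state D, which is an accepting state.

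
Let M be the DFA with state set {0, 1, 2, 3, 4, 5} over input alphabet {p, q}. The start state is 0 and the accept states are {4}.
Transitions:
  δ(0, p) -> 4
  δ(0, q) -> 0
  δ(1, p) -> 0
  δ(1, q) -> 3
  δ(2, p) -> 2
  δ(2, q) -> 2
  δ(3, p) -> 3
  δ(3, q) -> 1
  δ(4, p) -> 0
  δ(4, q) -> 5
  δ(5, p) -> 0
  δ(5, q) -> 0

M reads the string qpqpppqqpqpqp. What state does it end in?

4

0 --q--> 0
0 --p--> 4
4 --q--> 5
5 --p--> 0
0 --p--> 4
4 --p--> 0
0 --q--> 0
0 --q--> 0
0 --p--> 4
4 --q--> 5
5 --p--> 0
0 --q--> 0
0 --p--> 4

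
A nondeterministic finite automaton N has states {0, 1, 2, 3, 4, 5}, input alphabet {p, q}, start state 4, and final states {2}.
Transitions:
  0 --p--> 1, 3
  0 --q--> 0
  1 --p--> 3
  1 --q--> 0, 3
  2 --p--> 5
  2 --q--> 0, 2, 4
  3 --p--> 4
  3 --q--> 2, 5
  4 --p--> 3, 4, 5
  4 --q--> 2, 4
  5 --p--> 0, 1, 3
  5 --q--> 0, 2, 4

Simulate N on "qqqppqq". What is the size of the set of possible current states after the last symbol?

Start: {4}
read q: {2, 4}
read q: {0, 2, 4}
read q: {0, 2, 4}
read p: {1, 3, 4, 5}
read p: {0, 1, 3, 4, 5}
read q: {0, 2, 3, 4, 5}
read q: {0, 2, 4, 5}
Final reachable set {0, 2, 4, 5} has 4 states.

4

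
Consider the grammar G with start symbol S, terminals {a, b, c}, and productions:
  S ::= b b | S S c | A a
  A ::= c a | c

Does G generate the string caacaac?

yes

S ⇒ SSc ⇒ AaSc ⇒ caaSc ⇒ caaAac ⇒ caacaac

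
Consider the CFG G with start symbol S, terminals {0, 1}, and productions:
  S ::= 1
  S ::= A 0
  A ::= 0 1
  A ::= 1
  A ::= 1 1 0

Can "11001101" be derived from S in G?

no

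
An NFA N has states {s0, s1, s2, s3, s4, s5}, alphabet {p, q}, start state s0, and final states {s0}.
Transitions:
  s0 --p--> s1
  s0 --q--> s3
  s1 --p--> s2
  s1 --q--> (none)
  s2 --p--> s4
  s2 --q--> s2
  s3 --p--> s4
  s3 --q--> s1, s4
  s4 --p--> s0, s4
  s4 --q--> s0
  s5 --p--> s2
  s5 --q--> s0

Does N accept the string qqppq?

Start: {s0}
read q: {s3}
read q: {s1, s4}
read p: {s0, s2, s4}
read p: {s0, s1, s4}
read q: {s0, s3}
Reachable ∩ accepting = {s0} — nonempty.

accepted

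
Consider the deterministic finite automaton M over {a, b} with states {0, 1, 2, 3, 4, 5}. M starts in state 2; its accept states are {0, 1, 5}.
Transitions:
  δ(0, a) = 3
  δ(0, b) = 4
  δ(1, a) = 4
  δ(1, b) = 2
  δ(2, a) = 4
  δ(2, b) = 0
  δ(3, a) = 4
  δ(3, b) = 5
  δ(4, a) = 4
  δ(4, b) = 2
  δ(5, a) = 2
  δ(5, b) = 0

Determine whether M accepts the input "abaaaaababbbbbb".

rejected

2 --a--> 4
4 --b--> 2
2 --a--> 4
4 --a--> 4
4 --a--> 4
4 --a--> 4
4 --a--> 4
4 --b--> 2
2 --a--> 4
4 --b--> 2
2 --b--> 0
0 --b--> 4
4 --b--> 2
2 --b--> 0
0 --b--> 4
End in state 4, which is not an accepting state.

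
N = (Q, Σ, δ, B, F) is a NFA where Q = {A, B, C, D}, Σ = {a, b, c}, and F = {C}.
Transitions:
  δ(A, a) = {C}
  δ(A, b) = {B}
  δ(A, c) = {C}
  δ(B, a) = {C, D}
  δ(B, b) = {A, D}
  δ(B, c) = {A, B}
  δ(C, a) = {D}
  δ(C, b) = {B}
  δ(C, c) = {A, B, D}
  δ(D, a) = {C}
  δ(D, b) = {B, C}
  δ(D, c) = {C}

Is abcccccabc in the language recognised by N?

rejected

Start: {B}
read a: {C, D}
read b: {B, C}
read c: {A, B, D}
read c: {A, B, C}
read c: {A, B, C, D}
read c: {A, B, C, D}
read c: {A, B, C, D}
read a: {C, D}
read b: {B, C}
read c: {A, B, D}
Reachable ∩ accepting = {} — empty.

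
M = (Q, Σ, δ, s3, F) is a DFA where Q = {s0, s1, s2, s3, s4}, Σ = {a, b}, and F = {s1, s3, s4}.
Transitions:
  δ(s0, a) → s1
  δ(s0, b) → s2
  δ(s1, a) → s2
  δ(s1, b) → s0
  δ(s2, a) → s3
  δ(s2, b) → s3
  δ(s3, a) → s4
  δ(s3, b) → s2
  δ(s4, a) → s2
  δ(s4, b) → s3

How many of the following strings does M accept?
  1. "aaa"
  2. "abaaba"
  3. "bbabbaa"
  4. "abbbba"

4

"aaa": accepted
"abaaba": accepted
"bbabbaa": accepted
"abbbba": accepted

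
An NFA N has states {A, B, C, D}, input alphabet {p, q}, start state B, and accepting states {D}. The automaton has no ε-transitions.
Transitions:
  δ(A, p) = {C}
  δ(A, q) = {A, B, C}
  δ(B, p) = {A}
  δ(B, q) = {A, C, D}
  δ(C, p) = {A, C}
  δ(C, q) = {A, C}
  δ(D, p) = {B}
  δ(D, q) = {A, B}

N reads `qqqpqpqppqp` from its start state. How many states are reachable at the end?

2

Start: {B}
read q: {A, C, D}
read q: {A, B, C}
read q: {A, B, C, D}
read p: {A, B, C}
read q: {A, B, C, D}
read p: {A, B, C}
read q: {A, B, C, D}
read p: {A, B, C}
read p: {A, C}
read q: {A, B, C}
read p: {A, C}
Final reachable set {A, C} has 2 states.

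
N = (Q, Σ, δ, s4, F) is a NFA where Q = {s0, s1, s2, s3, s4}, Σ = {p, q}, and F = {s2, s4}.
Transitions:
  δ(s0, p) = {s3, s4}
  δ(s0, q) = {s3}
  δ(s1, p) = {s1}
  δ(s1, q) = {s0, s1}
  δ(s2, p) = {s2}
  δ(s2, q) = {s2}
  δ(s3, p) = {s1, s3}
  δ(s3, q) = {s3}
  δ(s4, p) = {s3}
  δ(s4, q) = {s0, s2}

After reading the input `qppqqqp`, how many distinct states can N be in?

Start: {s4}
read q: {s0, s2}
read p: {s2, s3, s4}
read p: {s1, s2, s3}
read q: {s0, s1, s2, s3}
read q: {s0, s1, s2, s3}
read q: {s0, s1, s2, s3}
read p: {s1, s2, s3, s4}
Final reachable set {s1, s2, s3, s4} has 4 states.

4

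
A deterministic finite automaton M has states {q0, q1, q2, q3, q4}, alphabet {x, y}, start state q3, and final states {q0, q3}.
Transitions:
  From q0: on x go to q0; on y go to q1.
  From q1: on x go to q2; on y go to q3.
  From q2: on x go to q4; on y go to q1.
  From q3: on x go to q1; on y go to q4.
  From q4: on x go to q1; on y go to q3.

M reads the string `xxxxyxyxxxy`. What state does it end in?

q3 --x--> q1
q1 --x--> q2
q2 --x--> q4
q4 --x--> q1
q1 --y--> q3
q3 --x--> q1
q1 --y--> q3
q3 --x--> q1
q1 --x--> q2
q2 --x--> q4
q4 --y--> q3

q3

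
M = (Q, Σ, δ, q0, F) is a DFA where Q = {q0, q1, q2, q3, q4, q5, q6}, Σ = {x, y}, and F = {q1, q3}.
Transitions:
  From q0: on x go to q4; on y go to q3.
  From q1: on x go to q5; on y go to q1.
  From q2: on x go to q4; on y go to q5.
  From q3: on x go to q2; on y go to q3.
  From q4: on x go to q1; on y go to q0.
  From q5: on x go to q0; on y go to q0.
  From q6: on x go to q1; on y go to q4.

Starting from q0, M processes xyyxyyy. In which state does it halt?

q0 --x--> q4
q4 --y--> q0
q0 --y--> q3
q3 --x--> q2
q2 --y--> q5
q5 --y--> q0
q0 --y--> q3

q3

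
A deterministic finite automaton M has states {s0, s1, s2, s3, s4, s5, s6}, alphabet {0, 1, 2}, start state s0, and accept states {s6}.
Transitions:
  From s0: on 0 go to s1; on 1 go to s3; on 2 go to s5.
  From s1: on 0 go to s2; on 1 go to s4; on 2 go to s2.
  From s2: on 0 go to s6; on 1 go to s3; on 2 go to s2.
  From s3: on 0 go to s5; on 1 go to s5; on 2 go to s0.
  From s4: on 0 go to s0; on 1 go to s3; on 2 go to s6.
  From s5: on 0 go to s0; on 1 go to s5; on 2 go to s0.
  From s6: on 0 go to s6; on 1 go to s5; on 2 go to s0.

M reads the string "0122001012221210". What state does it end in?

s0 --0--> s1
s1 --1--> s4
s4 --2--> s6
s6 --2--> s0
s0 --0--> s1
s1 --0--> s2
s2 --1--> s3
s3 --0--> s5
s5 --1--> s5
s5 --2--> s0
s0 --2--> s5
s5 --2--> s0
s0 --1--> s3
s3 --2--> s0
s0 --1--> s3
s3 --0--> s5

s5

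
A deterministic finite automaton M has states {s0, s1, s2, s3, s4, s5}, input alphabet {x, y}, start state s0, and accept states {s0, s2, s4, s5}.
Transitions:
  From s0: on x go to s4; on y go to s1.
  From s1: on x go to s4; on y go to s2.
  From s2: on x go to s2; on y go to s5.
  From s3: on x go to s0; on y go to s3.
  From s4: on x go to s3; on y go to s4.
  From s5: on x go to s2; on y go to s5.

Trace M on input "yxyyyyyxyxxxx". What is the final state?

s0 --y--> s1
s1 --x--> s4
s4 --y--> s4
s4 --y--> s4
s4 --y--> s4
s4 --y--> s4
s4 --y--> s4
s4 --x--> s3
s3 --y--> s3
s3 --x--> s0
s0 --x--> s4
s4 --x--> s3
s3 --x--> s0

s0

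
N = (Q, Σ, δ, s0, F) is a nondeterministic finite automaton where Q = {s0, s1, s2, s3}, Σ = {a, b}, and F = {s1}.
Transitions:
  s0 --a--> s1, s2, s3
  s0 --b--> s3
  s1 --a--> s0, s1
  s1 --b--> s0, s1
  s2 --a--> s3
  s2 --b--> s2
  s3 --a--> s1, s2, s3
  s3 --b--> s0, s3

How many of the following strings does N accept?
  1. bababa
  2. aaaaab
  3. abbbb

bababa: accepted
aaaaab: accepted
abbbb: accepted

3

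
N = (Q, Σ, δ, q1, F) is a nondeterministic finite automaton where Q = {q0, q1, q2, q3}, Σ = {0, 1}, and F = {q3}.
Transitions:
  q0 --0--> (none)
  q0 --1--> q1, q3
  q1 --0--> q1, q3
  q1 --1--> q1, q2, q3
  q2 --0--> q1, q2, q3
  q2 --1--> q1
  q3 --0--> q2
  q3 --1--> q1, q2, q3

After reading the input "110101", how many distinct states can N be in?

3

Start: {q1}
read 1: {q1, q2, q3}
read 1: {q1, q2, q3}
read 0: {q1, q2, q3}
read 1: {q1, q2, q3}
read 0: {q1, q2, q3}
read 1: {q1, q2, q3}
Final reachable set {q1, q2, q3} has 3 states.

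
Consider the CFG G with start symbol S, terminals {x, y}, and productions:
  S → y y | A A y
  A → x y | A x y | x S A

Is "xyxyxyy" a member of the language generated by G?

S ⇒ AAy ⇒ AxyAy ⇒ xyxyAy ⇒ xyxyxyy

yes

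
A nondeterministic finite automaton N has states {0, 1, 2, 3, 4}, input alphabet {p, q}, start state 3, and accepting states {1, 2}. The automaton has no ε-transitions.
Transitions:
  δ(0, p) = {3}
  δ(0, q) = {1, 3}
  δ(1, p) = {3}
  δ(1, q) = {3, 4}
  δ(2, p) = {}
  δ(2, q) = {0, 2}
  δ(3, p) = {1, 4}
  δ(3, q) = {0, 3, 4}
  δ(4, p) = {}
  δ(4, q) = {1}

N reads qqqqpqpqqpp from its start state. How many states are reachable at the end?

Start: {3}
read q: {0, 3, 4}
read q: {0, 1, 3, 4}
read q: {0, 1, 3, 4}
read q: {0, 1, 3, 4}
read p: {1, 3, 4}
read q: {0, 1, 3, 4}
read p: {1, 3, 4}
read q: {0, 1, 3, 4}
read q: {0, 1, 3, 4}
read p: {1, 3, 4}
read p: {1, 3, 4}
Final reachable set {1, 3, 4} has 3 states.

3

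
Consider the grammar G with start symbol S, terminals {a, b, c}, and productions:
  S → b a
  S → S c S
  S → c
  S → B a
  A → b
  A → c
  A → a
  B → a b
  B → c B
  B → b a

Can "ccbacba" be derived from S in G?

S ⇒ ScS ⇒ ccS ⇒ ccScS ⇒ ccbacS ⇒ ccbacba

yes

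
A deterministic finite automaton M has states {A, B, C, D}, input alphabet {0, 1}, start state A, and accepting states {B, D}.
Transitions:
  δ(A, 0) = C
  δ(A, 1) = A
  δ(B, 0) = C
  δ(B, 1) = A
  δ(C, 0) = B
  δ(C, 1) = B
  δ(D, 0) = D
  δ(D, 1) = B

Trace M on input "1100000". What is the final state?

A --1--> A
A --1--> A
A --0--> C
C --0--> B
B --0--> C
C --0--> B
B --0--> C

C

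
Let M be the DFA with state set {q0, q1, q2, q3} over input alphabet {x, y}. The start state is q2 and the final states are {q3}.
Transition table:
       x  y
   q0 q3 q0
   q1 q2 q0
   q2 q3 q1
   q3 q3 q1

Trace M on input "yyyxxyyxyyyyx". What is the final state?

q3

q2 --y--> q1
q1 --y--> q0
q0 --y--> q0
q0 --x--> q3
q3 --x--> q3
q3 --y--> q1
q1 --y--> q0
q0 --x--> q3
q3 --y--> q1
q1 --y--> q0
q0 --y--> q0
q0 --y--> q0
q0 --x--> q3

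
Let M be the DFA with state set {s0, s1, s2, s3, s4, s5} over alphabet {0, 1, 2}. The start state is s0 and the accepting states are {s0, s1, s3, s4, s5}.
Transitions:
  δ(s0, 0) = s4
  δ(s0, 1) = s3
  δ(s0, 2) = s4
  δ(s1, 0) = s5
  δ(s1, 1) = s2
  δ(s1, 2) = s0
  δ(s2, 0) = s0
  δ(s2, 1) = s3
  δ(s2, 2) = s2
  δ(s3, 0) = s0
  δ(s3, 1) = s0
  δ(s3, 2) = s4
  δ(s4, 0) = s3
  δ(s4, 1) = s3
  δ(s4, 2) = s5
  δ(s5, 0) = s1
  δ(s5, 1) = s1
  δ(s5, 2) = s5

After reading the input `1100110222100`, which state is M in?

s0 --1--> s3
s3 --1--> s0
s0 --0--> s4
s4 --0--> s3
s3 --1--> s0
s0 --1--> s3
s3 --0--> s0
s0 --2--> s4
s4 --2--> s5
s5 --2--> s5
s5 --1--> s1
s1 --0--> s5
s5 --0--> s1

s1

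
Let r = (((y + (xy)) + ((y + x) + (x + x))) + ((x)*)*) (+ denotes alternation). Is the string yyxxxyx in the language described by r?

no

Neither ((y+(xy))+((y+x)+(x+x))) nor ((x)*)* matches yyxxxyx.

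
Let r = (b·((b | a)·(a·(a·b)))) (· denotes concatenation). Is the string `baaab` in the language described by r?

Split as b·aaab: b matches b and ((b|a)·(a·(a·b))) matches aaab.

yes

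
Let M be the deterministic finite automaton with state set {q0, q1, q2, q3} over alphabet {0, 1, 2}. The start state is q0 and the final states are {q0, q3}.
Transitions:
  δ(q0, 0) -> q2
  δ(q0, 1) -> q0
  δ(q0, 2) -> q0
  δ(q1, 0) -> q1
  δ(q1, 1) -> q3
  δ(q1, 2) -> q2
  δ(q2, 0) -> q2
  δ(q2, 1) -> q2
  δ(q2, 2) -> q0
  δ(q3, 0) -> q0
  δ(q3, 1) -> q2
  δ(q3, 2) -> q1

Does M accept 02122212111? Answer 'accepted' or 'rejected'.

accepted

q0 --0--> q2
q2 --2--> q0
q0 --1--> q0
q0 --2--> q0
q0 --2--> q0
q0 --2--> q0
q0 --1--> q0
q0 --2--> q0
q0 --1--> q0
q0 --1--> q0
q0 --1--> q0
End in state q0, which is an accepting state.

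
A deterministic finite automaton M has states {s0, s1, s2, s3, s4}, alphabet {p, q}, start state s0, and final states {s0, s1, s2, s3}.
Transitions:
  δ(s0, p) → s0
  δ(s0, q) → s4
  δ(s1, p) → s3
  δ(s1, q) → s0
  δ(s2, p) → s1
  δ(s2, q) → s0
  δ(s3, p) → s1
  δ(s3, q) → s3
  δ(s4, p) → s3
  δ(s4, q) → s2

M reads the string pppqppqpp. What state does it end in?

s0

s0 --p--> s0
s0 --p--> s0
s0 --p--> s0
s0 --q--> s4
s4 --p--> s3
s3 --p--> s1
s1 --q--> s0
s0 --p--> s0
s0 --p--> s0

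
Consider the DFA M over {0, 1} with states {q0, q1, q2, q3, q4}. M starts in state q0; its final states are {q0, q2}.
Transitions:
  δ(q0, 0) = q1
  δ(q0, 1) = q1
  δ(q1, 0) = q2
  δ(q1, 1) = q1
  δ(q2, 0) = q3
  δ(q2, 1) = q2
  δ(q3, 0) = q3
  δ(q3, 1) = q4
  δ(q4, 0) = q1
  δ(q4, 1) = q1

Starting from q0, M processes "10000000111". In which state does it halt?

q1

q0 --1--> q1
q1 --0--> q2
q2 --0--> q3
q3 --0--> q3
q3 --0--> q3
q3 --0--> q3
q3 --0--> q3
q3 --0--> q3
q3 --1--> q4
q4 --1--> q1
q1 --1--> q1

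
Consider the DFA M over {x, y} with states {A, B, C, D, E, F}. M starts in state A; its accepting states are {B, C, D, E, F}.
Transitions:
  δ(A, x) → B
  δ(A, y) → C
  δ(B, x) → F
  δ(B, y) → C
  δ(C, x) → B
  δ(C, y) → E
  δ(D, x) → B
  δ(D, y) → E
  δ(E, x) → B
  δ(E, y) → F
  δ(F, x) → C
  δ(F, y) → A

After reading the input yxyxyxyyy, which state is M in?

F

A --y--> C
C --x--> B
B --y--> C
C --x--> B
B --y--> C
C --x--> B
B --y--> C
C --y--> E
E --y--> F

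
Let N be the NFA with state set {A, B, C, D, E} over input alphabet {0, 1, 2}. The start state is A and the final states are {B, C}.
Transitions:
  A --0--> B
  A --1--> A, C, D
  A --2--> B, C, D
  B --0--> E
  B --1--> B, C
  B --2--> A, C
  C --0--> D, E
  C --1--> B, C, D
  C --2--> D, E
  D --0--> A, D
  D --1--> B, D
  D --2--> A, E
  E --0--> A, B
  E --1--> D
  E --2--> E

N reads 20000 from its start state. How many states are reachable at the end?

4

Start: {A}
read 2: {B, C, D}
read 0: {A, D, E}
read 0: {A, B, D}
read 0: {A, B, D, E}
read 0: {A, B, D, E}
Final reachable set {A, B, D, E} has 4 states.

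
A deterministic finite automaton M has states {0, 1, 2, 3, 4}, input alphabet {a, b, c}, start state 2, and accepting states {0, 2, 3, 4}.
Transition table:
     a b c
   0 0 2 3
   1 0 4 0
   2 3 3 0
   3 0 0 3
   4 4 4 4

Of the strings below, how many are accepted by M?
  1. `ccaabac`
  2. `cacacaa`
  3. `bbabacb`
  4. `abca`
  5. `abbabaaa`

`ccaabac`: accepted
`cacacaa`: accepted
`bbabacb`: accepted
`abca`: accepted
`abbabaaa`: accepted

5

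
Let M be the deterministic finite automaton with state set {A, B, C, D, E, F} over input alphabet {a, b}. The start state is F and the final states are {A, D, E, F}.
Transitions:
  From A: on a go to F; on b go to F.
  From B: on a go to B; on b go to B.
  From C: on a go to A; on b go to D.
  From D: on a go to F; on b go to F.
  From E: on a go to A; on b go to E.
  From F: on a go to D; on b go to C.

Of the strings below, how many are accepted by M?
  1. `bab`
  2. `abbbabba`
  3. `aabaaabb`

2

`bab`: accepted
`abbbabba`: accepted
`aabaaabb`: rejected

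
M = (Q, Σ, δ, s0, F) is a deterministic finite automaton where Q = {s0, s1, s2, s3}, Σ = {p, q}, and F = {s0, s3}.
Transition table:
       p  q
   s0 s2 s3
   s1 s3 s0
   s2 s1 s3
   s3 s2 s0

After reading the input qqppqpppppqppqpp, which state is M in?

s0 --q--> s3
s3 --q--> s0
s0 --p--> s2
s2 --p--> s1
s1 --q--> s0
s0 --p--> s2
s2 --p--> s1
s1 --p--> s3
s3 --p--> s2
s2 --p--> s1
s1 --q--> s0
s0 --p--> s2
s2 --p--> s1
s1 --q--> s0
s0 --p--> s2
s2 --p--> s1

s1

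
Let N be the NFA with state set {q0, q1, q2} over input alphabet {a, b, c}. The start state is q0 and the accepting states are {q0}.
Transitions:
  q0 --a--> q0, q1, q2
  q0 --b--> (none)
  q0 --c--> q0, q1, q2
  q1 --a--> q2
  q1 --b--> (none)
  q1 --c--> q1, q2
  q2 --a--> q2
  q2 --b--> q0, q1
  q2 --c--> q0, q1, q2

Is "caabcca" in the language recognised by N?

accepted

Start: {q0}
read c: {q0, q1, q2}
read a: {q0, q1, q2}
read a: {q0, q1, q2}
read b: {q0, q1}
read c: {q0, q1, q2}
read c: {q0, q1, q2}
read a: {q0, q1, q2}
Reachable ∩ accepting = {q0} — nonempty.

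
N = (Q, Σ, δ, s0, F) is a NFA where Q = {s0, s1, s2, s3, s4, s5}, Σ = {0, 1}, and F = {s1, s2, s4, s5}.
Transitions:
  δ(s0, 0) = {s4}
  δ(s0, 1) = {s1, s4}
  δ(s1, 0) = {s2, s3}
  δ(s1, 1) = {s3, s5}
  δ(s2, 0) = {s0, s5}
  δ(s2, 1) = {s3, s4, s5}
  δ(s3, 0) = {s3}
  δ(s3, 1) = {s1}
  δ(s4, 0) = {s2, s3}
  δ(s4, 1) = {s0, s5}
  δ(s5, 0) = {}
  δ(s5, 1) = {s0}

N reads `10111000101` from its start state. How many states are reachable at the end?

5

Start: {s0}
read 1: {s1, s4}
read 0: {s2, s3}
read 1: {s1, s3, s4, s5}
read 1: {s0, s1, s3, s5}
read 1: {s0, s1, s3, s4, s5}
read 0: {s2, s3, s4}
read 0: {s0, s2, s3, s5}
read 0: {s0, s3, s4, s5}
read 1: {s0, s1, s4, s5}
read 0: {s2, s3, s4}
read 1: {s0, s1, s3, s4, s5}
Final reachable set {s0, s1, s3, s4, s5} has 5 states.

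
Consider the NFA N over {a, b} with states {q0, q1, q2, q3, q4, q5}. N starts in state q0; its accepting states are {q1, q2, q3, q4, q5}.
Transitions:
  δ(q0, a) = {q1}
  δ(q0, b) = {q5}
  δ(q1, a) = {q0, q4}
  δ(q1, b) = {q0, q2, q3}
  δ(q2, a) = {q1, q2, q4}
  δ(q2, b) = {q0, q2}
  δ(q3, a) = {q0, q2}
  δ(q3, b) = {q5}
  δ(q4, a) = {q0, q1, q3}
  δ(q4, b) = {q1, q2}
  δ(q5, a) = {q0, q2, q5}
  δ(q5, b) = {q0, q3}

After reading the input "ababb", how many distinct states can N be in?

Start: {q0}
read a: {q1}
read b: {q0, q2, q3}
read a: {q0, q1, q2, q4}
read b: {q0, q1, q2, q3, q5}
read b: {q0, q2, q3, q5}
Final reachable set {q0, q2, q3, q5} has 4 states.

4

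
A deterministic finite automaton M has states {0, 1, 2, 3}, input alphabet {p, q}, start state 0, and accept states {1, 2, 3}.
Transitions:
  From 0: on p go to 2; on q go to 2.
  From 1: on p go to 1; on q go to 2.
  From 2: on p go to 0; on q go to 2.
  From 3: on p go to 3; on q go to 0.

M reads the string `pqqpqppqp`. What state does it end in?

0

0 --p--> 2
2 --q--> 2
2 --q--> 2
2 --p--> 0
0 --q--> 2
2 --p--> 0
0 --p--> 2
2 --q--> 2
2 --p--> 0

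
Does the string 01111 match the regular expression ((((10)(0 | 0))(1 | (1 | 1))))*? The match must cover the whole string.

no

01111 cannot be split into zero or more pieces each matching (((10)(0|0))(1|(1|1))).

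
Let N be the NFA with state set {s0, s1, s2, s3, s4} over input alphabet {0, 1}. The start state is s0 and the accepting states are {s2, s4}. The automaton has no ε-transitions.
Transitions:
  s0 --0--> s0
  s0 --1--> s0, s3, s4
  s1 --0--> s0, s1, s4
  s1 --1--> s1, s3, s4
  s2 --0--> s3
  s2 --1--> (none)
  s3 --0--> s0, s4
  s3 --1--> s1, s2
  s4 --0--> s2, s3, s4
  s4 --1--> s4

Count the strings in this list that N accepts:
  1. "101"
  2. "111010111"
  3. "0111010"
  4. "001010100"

4

"101": accepted
"111010111": accepted
"0111010": accepted
"001010100": accepted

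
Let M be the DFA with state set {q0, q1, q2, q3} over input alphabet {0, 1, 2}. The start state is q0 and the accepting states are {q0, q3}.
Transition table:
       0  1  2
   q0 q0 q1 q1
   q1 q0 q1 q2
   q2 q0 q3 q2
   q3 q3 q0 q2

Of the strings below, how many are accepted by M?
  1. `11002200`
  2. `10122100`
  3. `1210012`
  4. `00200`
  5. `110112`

3

`11002200`: accepted
`10122100`: accepted
`1210012`: rejected
`00200`: accepted
`110112`: rejected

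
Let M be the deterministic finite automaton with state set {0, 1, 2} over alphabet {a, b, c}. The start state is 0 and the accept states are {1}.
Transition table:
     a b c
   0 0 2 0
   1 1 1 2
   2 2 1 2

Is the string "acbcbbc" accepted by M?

rejected

0 --a--> 0
0 --c--> 0
0 --b--> 2
2 --c--> 2
2 --b--> 1
1 --b--> 1
1 --c--> 2
End in state 2, which is not an accepting state.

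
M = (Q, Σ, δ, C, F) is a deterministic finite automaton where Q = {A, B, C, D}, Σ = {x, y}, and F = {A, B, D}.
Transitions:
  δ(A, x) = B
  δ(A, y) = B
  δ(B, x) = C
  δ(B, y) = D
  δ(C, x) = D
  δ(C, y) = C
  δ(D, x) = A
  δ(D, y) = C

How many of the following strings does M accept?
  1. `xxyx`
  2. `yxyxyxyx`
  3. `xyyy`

`xxyx`: rejected
`yxyxyxyx`: accepted
`xyyy`: rejected

1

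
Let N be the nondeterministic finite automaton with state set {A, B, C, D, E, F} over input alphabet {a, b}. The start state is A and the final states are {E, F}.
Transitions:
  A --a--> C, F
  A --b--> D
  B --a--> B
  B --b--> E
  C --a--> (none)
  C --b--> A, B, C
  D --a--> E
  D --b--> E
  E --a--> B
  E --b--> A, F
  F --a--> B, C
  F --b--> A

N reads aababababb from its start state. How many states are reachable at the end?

Start: {A}
read a: {C, F}
read a: {B, C}
read b: {A, B, C, E}
read a: {B, C, F}
read b: {A, B, C, E}
read a: {B, C, F}
read b: {A, B, C, E}
read a: {B, C, F}
read b: {A, B, C, E}
read b: {A, B, C, D, E, F}
Final reachable set {A, B, C, D, E, F} has 6 states.

6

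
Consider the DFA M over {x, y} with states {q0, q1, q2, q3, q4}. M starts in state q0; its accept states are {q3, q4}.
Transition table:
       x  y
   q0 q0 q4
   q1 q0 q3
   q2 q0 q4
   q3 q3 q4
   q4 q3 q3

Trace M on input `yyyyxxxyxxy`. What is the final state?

q0 --y--> q4
q4 --y--> q3
q3 --y--> q4
q4 --y--> q3
q3 --x--> q3
q3 --x--> q3
q3 --x--> q3
q3 --y--> q4
q4 --x--> q3
q3 --x--> q3
q3 --y--> q4

q4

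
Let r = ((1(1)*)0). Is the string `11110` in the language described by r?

yes

Split as 1111·0: (1(1)*) matches 1111 and 0 matches 0.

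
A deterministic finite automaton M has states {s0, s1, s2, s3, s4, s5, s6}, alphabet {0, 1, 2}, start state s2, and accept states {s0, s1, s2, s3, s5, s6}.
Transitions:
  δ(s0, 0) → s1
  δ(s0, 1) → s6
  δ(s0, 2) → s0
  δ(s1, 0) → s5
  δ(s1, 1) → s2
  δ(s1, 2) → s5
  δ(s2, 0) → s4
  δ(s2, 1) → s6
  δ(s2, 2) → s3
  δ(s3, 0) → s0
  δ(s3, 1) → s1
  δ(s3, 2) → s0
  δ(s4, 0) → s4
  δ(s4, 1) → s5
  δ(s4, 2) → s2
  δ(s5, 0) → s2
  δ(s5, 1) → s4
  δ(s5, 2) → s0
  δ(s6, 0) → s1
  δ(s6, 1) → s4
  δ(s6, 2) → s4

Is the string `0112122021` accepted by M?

s2 --0--> s4
s4 --1--> s5
s5 --1--> s4
s4 --2--> s2
s2 --1--> s6
s6 --2--> s4
s4 --2--> s2
s2 --0--> s4
s4 --2--> s2
s2 --1--> s6
End in state s6, which is an accepting state.

accepted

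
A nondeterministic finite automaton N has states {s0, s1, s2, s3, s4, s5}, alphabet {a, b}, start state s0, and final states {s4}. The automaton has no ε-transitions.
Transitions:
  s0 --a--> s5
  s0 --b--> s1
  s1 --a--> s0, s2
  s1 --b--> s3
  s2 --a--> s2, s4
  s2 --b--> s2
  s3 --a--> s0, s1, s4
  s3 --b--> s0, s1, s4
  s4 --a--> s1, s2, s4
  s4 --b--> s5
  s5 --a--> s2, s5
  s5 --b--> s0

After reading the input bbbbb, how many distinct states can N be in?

Start: {s0}
read b: {s1}
read b: {s3}
read b: {s0, s1, s4}
read b: {s1, s3, s5}
read b: {s0, s1, s3, s4}
Final reachable set {s0, s1, s3, s4} has 4 states.

4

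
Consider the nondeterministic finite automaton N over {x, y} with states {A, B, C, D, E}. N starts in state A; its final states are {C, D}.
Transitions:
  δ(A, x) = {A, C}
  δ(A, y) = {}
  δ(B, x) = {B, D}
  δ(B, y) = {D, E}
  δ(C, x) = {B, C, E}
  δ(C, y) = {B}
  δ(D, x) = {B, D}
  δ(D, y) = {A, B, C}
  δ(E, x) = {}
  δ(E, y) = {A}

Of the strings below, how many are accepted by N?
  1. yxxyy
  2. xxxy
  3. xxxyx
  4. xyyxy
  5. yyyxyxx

3

yxxyy: rejected
xxxy: accepted
xxxyx: accepted
xyyxy: accepted
yyyxyxx: rejected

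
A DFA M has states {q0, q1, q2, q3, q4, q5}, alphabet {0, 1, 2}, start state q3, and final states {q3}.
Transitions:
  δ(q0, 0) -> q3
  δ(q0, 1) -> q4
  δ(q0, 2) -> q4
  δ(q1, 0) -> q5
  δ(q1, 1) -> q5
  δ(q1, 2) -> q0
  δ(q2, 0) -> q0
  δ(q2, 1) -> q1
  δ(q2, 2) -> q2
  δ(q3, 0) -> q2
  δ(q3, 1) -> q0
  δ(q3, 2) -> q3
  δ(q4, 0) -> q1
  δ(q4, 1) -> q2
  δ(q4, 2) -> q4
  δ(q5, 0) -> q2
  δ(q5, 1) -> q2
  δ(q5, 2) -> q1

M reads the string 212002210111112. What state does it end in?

q3 --2--> q3
q3 --1--> q0
q0 --2--> q4
q4 --0--> q1
q1 --0--> q5
q5 --2--> q1
q1 --2--> q0
q0 --1--> q4
q4 --0--> q1
q1 --1--> q5
q5 --1--> q2
q2 --1--> q1
q1 --1--> q5
q5 --1--> q2
q2 --2--> q2

q2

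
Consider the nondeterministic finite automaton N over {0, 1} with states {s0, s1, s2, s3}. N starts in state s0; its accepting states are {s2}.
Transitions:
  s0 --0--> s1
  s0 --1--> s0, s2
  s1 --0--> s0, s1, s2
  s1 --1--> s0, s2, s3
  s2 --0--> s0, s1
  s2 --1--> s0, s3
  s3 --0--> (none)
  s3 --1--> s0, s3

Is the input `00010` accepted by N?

Start: {s0}
read 0: {s1}
read 0: {s0, s1, s2}
read 0: {s0, s1, s2}
read 1: {s0, s2, s3}
read 0: {s0, s1}
Reachable ∩ accepting = {} — empty.

rejected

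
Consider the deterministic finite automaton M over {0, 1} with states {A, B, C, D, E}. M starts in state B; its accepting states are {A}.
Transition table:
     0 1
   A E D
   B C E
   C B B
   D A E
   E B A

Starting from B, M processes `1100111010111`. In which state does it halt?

A

B --1--> E
E --1--> A
A --0--> E
E --0--> B
B --1--> E
E --1--> A
A --1--> D
D --0--> A
A --1--> D
D --0--> A
A --1--> D
D --1--> E
E --1--> A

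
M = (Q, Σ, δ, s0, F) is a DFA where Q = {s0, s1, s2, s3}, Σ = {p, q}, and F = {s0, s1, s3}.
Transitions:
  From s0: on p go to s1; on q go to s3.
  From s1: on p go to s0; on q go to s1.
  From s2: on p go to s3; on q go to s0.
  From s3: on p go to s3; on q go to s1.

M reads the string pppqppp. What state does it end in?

s0 --p--> s1
s1 --p--> s0
s0 --p--> s1
s1 --q--> s1
s1 --p--> s0
s0 --p--> s1
s1 --p--> s0

s0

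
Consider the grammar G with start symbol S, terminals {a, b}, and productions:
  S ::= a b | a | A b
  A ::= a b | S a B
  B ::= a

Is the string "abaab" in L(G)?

yes

S ⇒ Ab ⇒ SaBb ⇒ abaBb ⇒ abaab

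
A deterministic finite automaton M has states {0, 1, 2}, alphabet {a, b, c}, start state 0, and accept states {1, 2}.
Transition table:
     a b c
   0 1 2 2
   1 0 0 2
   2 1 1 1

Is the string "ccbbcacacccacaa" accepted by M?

rejected

0 --c--> 2
2 --c--> 1
1 --b--> 0
0 --b--> 2
2 --c--> 1
1 --a--> 0
0 --c--> 2
2 --a--> 1
1 --c--> 2
2 --c--> 1
1 --c--> 2
2 --a--> 1
1 --c--> 2
2 --a--> 1
1 --a--> 0
End in state 0, which is not an accepting state.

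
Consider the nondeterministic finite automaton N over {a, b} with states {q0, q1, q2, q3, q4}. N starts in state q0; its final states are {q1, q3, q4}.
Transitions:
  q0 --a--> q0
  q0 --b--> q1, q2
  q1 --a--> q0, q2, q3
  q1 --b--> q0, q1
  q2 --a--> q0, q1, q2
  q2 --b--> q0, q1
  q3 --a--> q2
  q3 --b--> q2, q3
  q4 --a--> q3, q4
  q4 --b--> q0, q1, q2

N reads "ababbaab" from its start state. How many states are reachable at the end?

Start: {q0}
read a: {q0}
read b: {q1, q2}
read a: {q0, q1, q2, q3}
read b: {q0, q1, q2, q3}
read b: {q0, q1, q2, q3}
read a: {q0, q1, q2, q3}
read a: {q0, q1, q2, q3}
read b: {q0, q1, q2, q3}
Final reachable set {q0, q1, q2, q3} has 4 states.

4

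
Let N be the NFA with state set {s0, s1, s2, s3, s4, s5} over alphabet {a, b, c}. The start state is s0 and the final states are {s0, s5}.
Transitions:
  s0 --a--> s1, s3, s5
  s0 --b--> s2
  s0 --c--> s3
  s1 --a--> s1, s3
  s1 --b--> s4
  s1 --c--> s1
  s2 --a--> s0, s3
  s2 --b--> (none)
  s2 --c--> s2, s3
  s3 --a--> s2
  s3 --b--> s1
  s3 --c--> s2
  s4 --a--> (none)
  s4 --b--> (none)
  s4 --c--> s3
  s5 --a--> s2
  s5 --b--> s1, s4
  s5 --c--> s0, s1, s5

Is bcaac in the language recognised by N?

Start: {s0}
read b: {s2}
read c: {s2, s3}
read a: {s0, s2, s3}
read a: {s0, s1, s2, s3, s5}
read c: {s0, s1, s2, s3, s5}
Reachable ∩ accepting = {s0, s5} — nonempty.

accepted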